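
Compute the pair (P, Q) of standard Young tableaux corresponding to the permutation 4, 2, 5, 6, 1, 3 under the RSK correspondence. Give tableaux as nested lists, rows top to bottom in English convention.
P = [[1, 3, 6], [2, 5], [4]], Q = [[1, 3, 4], [2, 6], [5]]

Insert each entry of the permutation into P by Schensted row insertion, recording in Q the position of each new cell.

Insert 4: appended to row 1. P = [[4]], Q = [[1]].
Insert 2: 2 bumps 4 from row 1; 4 starts row 2. P = [[2], [4]], Q = [[1], [2]].
Insert 5: appended to row 1. P = [[2, 5], [4]], Q = [[1, 3], [2]].
Insert 6: appended to row 1. P = [[2, 5, 6], [4]], Q = [[1, 3, 4], [2]].
Insert 1: 1 bumps 2 from row 1; 2 bumps 4 from row 2; 4 starts row 3. P = [[1, 5, 6], [2], [4]], Q = [[1, 3, 4], [2], [5]].
Insert 3: 3 bumps 5 from row 1; 5 appends to row 2. P = [[1, 3, 6], [2, 5], [4]], Q = [[1, 3, 4], [2, 6], [5]].

So P = [[1, 3, 6], [2, 5], [4]], Q = [[1, 3, 4], [2, 6], [5]].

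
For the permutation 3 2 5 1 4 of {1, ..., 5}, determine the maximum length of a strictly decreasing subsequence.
3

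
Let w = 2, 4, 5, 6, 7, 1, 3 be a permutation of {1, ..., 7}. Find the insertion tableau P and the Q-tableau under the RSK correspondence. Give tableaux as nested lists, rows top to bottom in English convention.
P = [[1, 3, 5, 6, 7], [2, 4]], Q = [[1, 2, 3, 4, 5], [6, 7]]

Insert each entry of the permutation into P by Schensted row insertion, recording in Q the position of each new cell.

After inserting 2: P = [[2]].
After inserting 4: P = [[2, 4]].
After inserting 5: P = [[2, 4, 5]].
After inserting 6: P = [[2, 4, 5, 6]].
After inserting 7: P = [[2, 4, 5, 6, 7]].
After inserting 1: P = [[1, 4, 5, 6, 7], [2]].
After inserting 3: P = [[1, 3, 5, 6, 7], [2, 4]].

So P = [[1, 3, 5, 6, 7], [2, 4]], Q = [[1, 2, 3, 4, 5], [6, 7]].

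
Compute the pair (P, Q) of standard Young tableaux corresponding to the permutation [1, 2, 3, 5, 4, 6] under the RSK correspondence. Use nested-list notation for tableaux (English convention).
P = [[1, 2, 3, 4, 6], [5]], Q = [[1, 2, 3, 4, 6], [5]]

Insert each entry of the permutation into P by Schensted row insertion, recording in Q the position of each new cell.

Insert 1: appended to row 1. P = [[1]].
Insert 2: appended to row 1. P = [[1, 2]].
Insert 3: appended to row 1. P = [[1, 2, 3]].
Insert 5: appended to row 1. P = [[1, 2, 3, 5]].
Insert 4: 4 bumps 5 from row 1; 5 starts row 2. P = [[1, 2, 3, 4], [5]].
Insert 6: appended to row 1. P = [[1, 2, 3, 4, 6], [5]].

So P = [[1, 2, 3, 4, 6], [5]], Q = [[1, 2, 3, 4, 6], [5]].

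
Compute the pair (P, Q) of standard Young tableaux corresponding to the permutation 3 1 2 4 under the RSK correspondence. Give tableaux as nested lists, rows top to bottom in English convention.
Insert each entry of the permutation into P by Schensted row insertion, recording in Q the position of each new cell.

Insert 3: appended to row 1. P = [[3]], Q = [[1]].
Insert 1: 1 bumps 3 from row 1; 3 starts row 2. P = [[1], [3]], Q = [[1], [2]].
Insert 2: appended to row 1. P = [[1, 2], [3]], Q = [[1, 3], [2]].
Insert 4: appended to row 1. P = [[1, 2, 4], [3]], Q = [[1, 3, 4], [2]].

So P = [[1, 2, 4], [3]], Q = [[1, 3, 4], [2]].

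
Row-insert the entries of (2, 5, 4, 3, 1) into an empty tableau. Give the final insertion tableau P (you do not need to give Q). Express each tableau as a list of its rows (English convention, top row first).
Insert 2: appended to row 1. P = [[2]].
Insert 5: appended to row 1. P = [[2, 5]].
Insert 4: 4 bumps 5 from row 1; 5 starts row 2. P = [[2, 4], [5]].
Insert 3: 3 bumps 4 from row 1; 4 bumps 5 from row 2; 5 starts row 3. P = [[2, 3], [4], [5]].
Insert 1: 1 bumps 2 from row 1; 2 bumps 4 from row 2; 4 bumps 5 from row 3; 5 starts row 4. P = [[1, 3], [2], [4], [5]].

So P = [[1, 3], [2], [4], [5]].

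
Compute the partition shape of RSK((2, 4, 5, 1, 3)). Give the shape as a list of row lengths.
[3, 2]

Row-insert each entry into an empty tableau.

After inserting 2: P = [[2]].
After inserting 4: P = [[2, 4]].
After inserting 5: P = [[2, 4, 5]].
After inserting 1: P = [[1, 4, 5], [2]].
After inserting 3: P = [[1, 3, 5], [2, 4]].

The final insertion tableau P = [[1, 3, 5], [2, 4]] has shape [3, 2].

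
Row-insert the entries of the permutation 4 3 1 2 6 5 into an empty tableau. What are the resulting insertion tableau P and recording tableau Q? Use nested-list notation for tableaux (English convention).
Insert each entry of the permutation into P by Schensted row insertion, recording in Q the position of each new cell.

Insert 4: appended to row 1. P = [[4]].
Insert 3: 3 bumps 4 from row 1; 4 starts row 2. P = [[3], [4]].
Insert 1: 1 bumps 3 from row 1; 3 bumps 4 from row 2; 4 starts row 3. P = [[1], [3], [4]].
Insert 2: appended to row 1. P = [[1, 2], [3], [4]].
Insert 6: appended to row 1. P = [[1, 2, 6], [3], [4]].
Insert 5: 5 bumps 6 from row 1; 6 appends to row 2. P = [[1, 2, 5], [3, 6], [4]].

So P = [[1, 2, 5], [3, 6], [4]], Q = [[1, 4, 5], [2, 6], [3]].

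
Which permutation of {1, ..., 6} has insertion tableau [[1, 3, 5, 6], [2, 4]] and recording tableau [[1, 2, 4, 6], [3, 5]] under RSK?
2 4 1 5 3 6

Reverse RSK: for i = n, n-1, ..., 1, locate i in Q, remove the corresponding corner cell from P, and reverse-bump its entry up through P; the value ejected from row 1 is w(i).

So w = 2 4 1 5 3 6.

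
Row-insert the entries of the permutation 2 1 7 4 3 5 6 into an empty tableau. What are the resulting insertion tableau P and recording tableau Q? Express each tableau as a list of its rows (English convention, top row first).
P = [[1, 3, 5, 6], [2, 4], [7]], Q = [[1, 3, 6, 7], [2, 4], [5]]

Insert each entry of the permutation into P by Schensted row insertion, recording in Q the position of each new cell.

Insert 2: appended to row 1. P = [[2]].
Insert 1: 1 bumps 2 from row 1; 2 starts row 2. P = [[1], [2]].
Insert 7: appended to row 1. P = [[1, 7], [2]].
Insert 4: 4 bumps 7 from row 1; 7 appends to row 2. P = [[1, 4], [2, 7]].
Insert 3: 3 bumps 4 from row 1; 4 bumps 7 from row 2; 7 starts row 3. P = [[1, 3], [2, 4], [7]].
Insert 5: appended to row 1. P = [[1, 3, 5], [2, 4], [7]].
Insert 6: appended to row 1. P = [[1, 3, 5, 6], [2, 4], [7]].

So P = [[1, 3, 5, 6], [2, 4], [7]], Q = [[1, 3, 6, 7], [2, 4], [5]].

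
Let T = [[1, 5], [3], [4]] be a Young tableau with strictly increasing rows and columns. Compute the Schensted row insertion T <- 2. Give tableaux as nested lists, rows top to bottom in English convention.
In row 1, 2 replaces 5 (the leftmost entry greater than 2); 5 is bumped to row 2. 5 is appended to row 2. The new tableau is [[1, 2], [3, 5], [4]].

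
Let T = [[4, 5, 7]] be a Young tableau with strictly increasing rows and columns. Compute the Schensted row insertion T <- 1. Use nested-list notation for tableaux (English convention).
[[1, 5, 7], [4]]

In row 1, 1 replaces 4 (the leftmost entry greater than 1); 4 is bumped to row 2. 4 starts a new row 2. The new tableau is [[1, 5, 7], [4]].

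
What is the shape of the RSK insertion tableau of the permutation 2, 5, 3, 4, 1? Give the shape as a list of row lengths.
Row-insert each entry into an empty tableau.

After inserting 2: P = [[2]].
After inserting 5: P = [[2, 5]].
After inserting 3: P = [[2, 3], [5]].
After inserting 4: P = [[2, 3, 4], [5]].
After inserting 1: P = [[1, 3, 4], [2], [5]].

The final insertion tableau P = [[1, 3, 4], [2], [5]] has shape [3, 1, 1].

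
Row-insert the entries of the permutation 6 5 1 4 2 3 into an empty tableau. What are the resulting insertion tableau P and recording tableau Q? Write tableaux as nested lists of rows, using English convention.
Insert each entry of the permutation into P by Schensted row insertion, recording in Q the position of each new cell.

Insert 6: appended to row 1. P = [[6]].
Insert 5: 5 bumps 6 from row 1; 6 starts row 2. P = [[5], [6]].
Insert 1: 1 bumps 5 from row 1; 5 bumps 6 from row 2; 6 starts row 3. P = [[1], [5], [6]].
Insert 4: appended to row 1. P = [[1, 4], [5], [6]].
Insert 2: 2 bumps 4 from row 1; 4 bumps 5 from row 2; 5 bumps 6 from row 3; 6 starts row 4. P = [[1, 2], [4], [5], [6]].
Insert 3: appended to row 1. P = [[1, 2, 3], [4], [5], [6]].

So P = [[1, 2, 3], [4], [5], [6]], Q = [[1, 4, 6], [2], [3], [5]].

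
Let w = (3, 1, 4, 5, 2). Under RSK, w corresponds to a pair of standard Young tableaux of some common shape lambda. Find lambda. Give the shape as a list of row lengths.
[3, 2]

RSK row insertion gives P = [[1, 2, 5], [3, 4]], which has shape [3, 2].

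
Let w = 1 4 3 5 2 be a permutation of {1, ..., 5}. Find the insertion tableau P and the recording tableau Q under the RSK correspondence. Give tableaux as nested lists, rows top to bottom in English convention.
P = [[1, 2, 5], [3], [4]], Q = [[1, 2, 4], [3], [5]]

Insert each entry of the permutation into P by Schensted row insertion, recording in Q the position of each new cell.

Insert 1: appended to row 1. P = [[1]], Q = [[1]].
Insert 4: appended to row 1. P = [[1, 4]], Q = [[1, 2]].
Insert 3: 3 bumps 4 from row 1; 4 starts row 2. P = [[1, 3], [4]], Q = [[1, 2], [3]].
Insert 5: appended to row 1. P = [[1, 3, 5], [4]], Q = [[1, 2, 4], [3]].
Insert 2: 2 bumps 3 from row 1; 3 bumps 4 from row 2; 4 starts row 3. P = [[1, 2, 5], [3], [4]], Q = [[1, 2, 4], [3], [5]].

So P = [[1, 2, 5], [3], [4]], Q = [[1, 2, 4], [3], [5]].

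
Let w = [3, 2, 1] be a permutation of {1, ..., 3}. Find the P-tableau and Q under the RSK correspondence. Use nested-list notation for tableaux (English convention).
P = [[1], [2], [3]], Q = [[1], [2], [3]]

Insert each entry of the permutation into P by Schensted row insertion, recording in Q the position of each new cell.

Insert 3: appended to row 1. P = [[3]].
Insert 2: 2 bumps 3 from row 1; 3 starts row 2. P = [[2], [3]].
Insert 1: 1 bumps 2 from row 1; 2 bumps 3 from row 2; 3 starts row 3. P = [[1], [2], [3]].

So P = [[1], [2], [3]], Q = [[1], [2], [3]].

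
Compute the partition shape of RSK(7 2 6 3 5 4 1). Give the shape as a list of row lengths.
RSK row insertion gives P = [[1, 3, 4], [2], [5], [6], [7]], which has shape [3, 1, 1, 1, 1].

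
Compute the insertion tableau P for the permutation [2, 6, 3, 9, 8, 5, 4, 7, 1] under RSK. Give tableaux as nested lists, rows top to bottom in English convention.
After inserting 2: P = [[2]].
After inserting 6: P = [[2, 6]].
After inserting 3: P = [[2, 3], [6]].
After inserting 9: P = [[2, 3, 9], [6]].
After inserting 8: P = [[2, 3, 8], [6, 9]].
After inserting 5: P = [[2, 3, 5], [6, 8], [9]].
After inserting 4: P = [[2, 3, 4], [5, 8], [6], [9]].
After inserting 7: P = [[2, 3, 4, 7], [5, 8], [6], [9]].
After inserting 1: P = [[1, 3, 4, 7], [2, 8], [5], [6], [9]].

So P = [[1, 3, 4, 7], [2, 8], [5], [6], [9]].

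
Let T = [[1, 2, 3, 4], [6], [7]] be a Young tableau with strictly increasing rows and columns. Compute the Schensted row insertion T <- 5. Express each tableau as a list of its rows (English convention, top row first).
5 is larger than every entry of row 1, so it is appended to row 1. The new tableau is [[1, 2, 3, 4, 5], [6], [7]].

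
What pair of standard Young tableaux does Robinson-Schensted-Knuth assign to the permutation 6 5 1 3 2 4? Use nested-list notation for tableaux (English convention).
Insert each entry of the permutation into P by Schensted row insertion, recording in Q the position of each new cell.

Insert 6: appended to row 1. P = [[6]], Q = [[1]].
Insert 5: 5 bumps 6 from row 1; 6 starts row 2. P = [[5], [6]], Q = [[1], [2]].
Insert 1: 1 bumps 5 from row 1; 5 bumps 6 from row 2; 6 starts row 3. P = [[1], [5], [6]], Q = [[1], [2], [3]].
Insert 3: appended to row 1. P = [[1, 3], [5], [6]], Q = [[1, 4], [2], [3]].
Insert 2: 2 bumps 3 from row 1; 3 bumps 5 from row 2; 5 bumps 6 from row 3; 6 starts row 4. P = [[1, 2], [3], [5], [6]], Q = [[1, 4], [2], [3], [5]].
Insert 4: appended to row 1. P = [[1, 2, 4], [3], [5], [6]], Q = [[1, 4, 6], [2], [3], [5]].

So P = [[1, 2, 4], [3], [5], [6]], Q = [[1, 4, 6], [2], [3], [5]].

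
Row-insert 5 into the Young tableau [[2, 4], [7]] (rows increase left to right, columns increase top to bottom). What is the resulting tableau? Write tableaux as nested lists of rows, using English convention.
5 is larger than every entry of row 1, so it is appended to row 1. The new tableau is [[2, 4, 5], [7]].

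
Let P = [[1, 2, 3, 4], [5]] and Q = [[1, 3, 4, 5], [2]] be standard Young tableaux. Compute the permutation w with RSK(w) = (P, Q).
5 1 2 3 4

Reverse the RSK construction: for i from n down to 1, find the cell of Q containing i, remove the entry at that cell from P, and reverse-bump it up through P; the value ejected from row 1 is w(i).

Step i=5: Q has 5 at row 1, column 4; remove that cell from P, ejecting 4. So w(5) = 4. P is now [[1, 2, 3], [5]].
Step i=4: Q has 4 at row 1, column 3; remove that cell from P, ejecting 3. So w(4) = 3. P is now [[1, 2], [5]].
Step i=3: Q has 3 at row 1, column 2; remove that cell from P, ejecting 2. So w(3) = 2. P is now [[1], [5]].
Step i=2: Q has 2 at row 2, column 1; remove 5 from row 2 of P and reverse-bump: 5 enters row 1 and ejects 1. So w(2) = 1. P is now [[5]].
Step i=1: Q has 1 at row 1, column 1; remove that cell from P, ejecting 5. So w(1) = 5. P is now [].

So w = 5 1 2 3 4.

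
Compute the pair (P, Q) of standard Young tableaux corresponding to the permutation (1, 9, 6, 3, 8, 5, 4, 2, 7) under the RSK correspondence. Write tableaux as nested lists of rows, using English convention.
P = [[1, 2, 4, 7], [3, 8], [5], [6], [9]], Q = [[1, 2, 5, 9], [3, 6], [4], [7], [8]]

Insert each entry of the permutation into P by Schensted row insertion, recording in Q the position of each new cell.

Insert 1: appended to row 1. P = [[1]], Q = [[1]].
Insert 9: appended to row 1. P = [[1, 9]], Q = [[1, 2]].
Insert 6: 6 bumps 9 from row 1; 9 starts row 2. P = [[1, 6], [9]], Q = [[1, 2], [3]].
Insert 3: 3 bumps 6 from row 1; 6 bumps 9 from row 2; 9 starts row 3. P = [[1, 3], [6], [9]], Q = [[1, 2], [3], [4]].
Insert 8: appended to row 1. P = [[1, 3, 8], [6], [9]], Q = [[1, 2, 5], [3], [4]].
Insert 5: 5 bumps 8 from row 1; 8 appends to row 2. P = [[1, 3, 5], [6, 8], [9]], Q = [[1, 2, 5], [3, 6], [4]].
Insert 4: 4 bumps 5 from row 1; 5 bumps 6 from row 2; 6 bumps 9 from row 3; 9 starts row 4. P = [[1, 3, 4], [5, 8], [6], [9]], Q = [[1, 2, 5], [3, 6], [4], [7]].
Insert 2: 2 bumps 3 from row 1; 3 bumps 5 from row 2; 5 bumps 6 from row 3; 6 bumps 9 from row 4; 9 starts row 5. P = [[1, 2, 4], [3, 8], [5], [6], [9]], Q = [[1, 2, 5], [3, 6], [4], [7], [8]].
Insert 7: appended to row 1. P = [[1, 2, 4, 7], [3, 8], [5], [6], [9]], Q = [[1, 2, 5, 9], [3, 6], [4], [7], [8]].

So P = [[1, 2, 4, 7], [3, 8], [5], [6], [9]], Q = [[1, 2, 5, 9], [3, 6], [4], [7], [8]].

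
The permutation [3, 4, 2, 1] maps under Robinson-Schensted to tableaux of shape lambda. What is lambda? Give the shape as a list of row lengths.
[2, 1, 1]

Row-insert each entry into an empty tableau.

After inserting 3: P = [[3]].
After inserting 4: P = [[3, 4]].
After inserting 2: P = [[2, 4], [3]].
After inserting 1: P = [[1, 4], [2], [3]].

The final insertion tableau P = [[1, 4], [2], [3]] has shape [2, 1, 1].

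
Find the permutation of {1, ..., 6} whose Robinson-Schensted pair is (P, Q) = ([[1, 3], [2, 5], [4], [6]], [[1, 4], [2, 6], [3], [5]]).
Reverse the RSK construction: for i from n down to 1, find the cell of Q containing i, remove the entry at that cell from P, and reverse-bump it up through P; the value ejected from row 1 is w(i).

Step i=6: Q has 6 at row 2, column 2; remove 5 from row 2 of P and reverse-bump: 5 enters row 1 and ejects 3. So w(6) = 3. P is now [[1, 5], [2], [4], [6]].
Step i=5: Q has 5 at row 4, column 1; remove 6 from row 4 of P and reverse-bump: 6 enters row 3 and ejects 4; 4 enters row 2 and ejects 2; 2 enters row 1 and ejects 1. So w(5) = 1. P is now [[2, 5], [4], [6]].
Step i=4: Q has 4 at row 1, column 2; remove that cell from P, ejecting 5. So w(4) = 5. P is now [[2], [4], [6]].
Step i=3: Q has 3 at row 3, column 1; remove 6 from row 3 of P and reverse-bump: 6 enters row 2 and ejects 4; 4 enters row 1 and ejects 2. So w(3) = 2. P is now [[4], [6]].
Step i=2: Q has 2 at row 2, column 1; remove 6 from row 2 of P and reverse-bump: 6 enters row 1 and ejects 4. So w(2) = 4. P is now [[6]].
Step i=1: Q has 1 at row 1, column 1; remove that cell from P, ejecting 6. So w(1) = 6. P is now [].

So w = 6 4 2 5 1 3.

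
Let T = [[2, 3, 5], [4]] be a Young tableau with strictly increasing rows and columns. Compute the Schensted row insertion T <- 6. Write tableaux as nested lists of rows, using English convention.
[[2, 3, 5, 6], [4]]

6 is larger than every entry of row 1, so it is appended to row 1. The new tableau is [[2, 3, 5, 6], [4]].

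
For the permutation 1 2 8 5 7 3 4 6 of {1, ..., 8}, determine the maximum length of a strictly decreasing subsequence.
3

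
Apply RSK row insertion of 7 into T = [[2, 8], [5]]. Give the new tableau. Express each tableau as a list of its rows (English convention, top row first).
In row 1, 7 replaces 8 (the leftmost entry greater than 7); 8 is bumped to row 2. 8 is appended to row 2. The new tableau is [[2, 7], [5, 8]].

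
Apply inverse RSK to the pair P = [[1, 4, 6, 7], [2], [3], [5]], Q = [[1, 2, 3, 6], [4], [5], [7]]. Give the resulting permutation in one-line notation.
3 5 6 4 2 7 1

Reverse the RSK construction: for i from n down to 1, find the cell of Q containing i, remove the entry at that cell from P, and reverse-bump it up through P; the value ejected from row 1 is w(i).

Step i=7: Q has 7 at row 4, column 1; remove 5 from row 4 of P and reverse-bump: 5 enters row 3 and ejects 3; 3 enters row 2 and ejects 2; 2 enters row 1 and ejects 1. So w(7) = 1. P is now [[2, 4, 6, 7], [3], [5]].
Step i=6: Q has 6 at row 1, column 4; remove that cell from P, ejecting 7. So w(6) = 7. P is now [[2, 4, 6], [3], [5]].
Step i=5: Q has 5 at row 3, column 1; remove 5 from row 3 of P and reverse-bump: 5 enters row 2 and ejects 3; 3 enters row 1 and ejects 2. So w(5) = 2. P is now [[3, 4, 6], [5]].
Step i=4: Q has 4 at row 2, column 1; remove 5 from row 2 of P and reverse-bump: 5 enters row 1 and ejects 4. So w(4) = 4. P is now [[3, 5, 6]].
Step i=3: Q has 3 at row 1, column 3; remove that cell from P, ejecting 6. So w(3) = 6. P is now [[3, 5]].
Step i=2: Q has 2 at row 1, column 2; remove that cell from P, ejecting 5. So w(2) = 5. P is now [[3]].
Step i=1: Q has 1 at row 1, column 1; remove that cell from P, ejecting 3. So w(1) = 3. P is now [].

So w = 3 5 6 4 2 7 1.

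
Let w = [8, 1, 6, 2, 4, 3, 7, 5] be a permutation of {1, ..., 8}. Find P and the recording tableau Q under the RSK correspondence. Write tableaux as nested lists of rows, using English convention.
Insert each entry of the permutation into P by Schensted row insertion, recording in Q the position of each new cell.

After inserting 8: P = [[8]].
After inserting 1: P = [[1], [8]].
After inserting 6: P = [[1, 6], [8]].
After inserting 2: P = [[1, 2], [6], [8]].
After inserting 4: P = [[1, 2, 4], [6], [8]].
After inserting 3: P = [[1, 2, 3], [4], [6], [8]].
After inserting 7: P = [[1, 2, 3, 7], [4], [6], [8]].
After inserting 5: P = [[1, 2, 3, 5], [4, 7], [6], [8]].

So P = [[1, 2, 3, 5], [4, 7], [6], [8]], Q = [[1, 3, 5, 7], [2, 8], [4], [6]].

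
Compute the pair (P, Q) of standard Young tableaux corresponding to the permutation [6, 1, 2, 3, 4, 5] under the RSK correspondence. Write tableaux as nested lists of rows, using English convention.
Insert each entry of the permutation into P by Schensted row insertion, recording in Q the position of each new cell.

After inserting 6: P = [[6]].
After inserting 1: P = [[1], [6]].
After inserting 2: P = [[1, 2], [6]].
After inserting 3: P = [[1, 2, 3], [6]].
After inserting 4: P = [[1, 2, 3, 4], [6]].
After inserting 5: P = [[1, 2, 3, 4, 5], [6]].

So P = [[1, 2, 3, 4, 5], [6]], Q = [[1, 3, 4, 5, 6], [2]].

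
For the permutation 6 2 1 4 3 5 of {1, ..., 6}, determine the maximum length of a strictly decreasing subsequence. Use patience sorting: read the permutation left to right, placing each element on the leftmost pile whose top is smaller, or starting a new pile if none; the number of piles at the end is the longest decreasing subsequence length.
3

6: new pile. tops = [6]
2: new pile. tops = [6, 2]
1: new pile. tops = [6, 2, 1]
4: onto pile 2 (replacing 2). tops = [6, 4, 1]
3: onto pile 3 (replacing 1). tops = [6, 4, 3]
5: onto pile 2 (replacing 4). tops = [6, 5, 3]

3 piles, so the longest decreasing subsequence has length 3.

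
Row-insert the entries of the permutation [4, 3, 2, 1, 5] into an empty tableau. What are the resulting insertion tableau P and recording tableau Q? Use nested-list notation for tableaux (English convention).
Insert each entry of the permutation into P by Schensted row insertion, recording in Q the position of each new cell.

Insert 4: appended to row 1. P = [[4]], Q = [[1]].
Insert 3: 3 bumps 4 from row 1; 4 starts row 2. P = [[3], [4]], Q = [[1], [2]].
Insert 2: 2 bumps 3 from row 1; 3 bumps 4 from row 2; 4 starts row 3. P = [[2], [3], [4]], Q = [[1], [2], [3]].
Insert 1: 1 bumps 2 from row 1; 2 bumps 3 from row 2; 3 bumps 4 from row 3; 4 starts row 4. P = [[1], [2], [3], [4]], Q = [[1], [2], [3], [4]].
Insert 5: appended to row 1. P = [[1, 5], [2], [3], [4]], Q = [[1, 5], [2], [3], [4]].

So P = [[1, 5], [2], [3], [4]], Q = [[1, 5], [2], [3], [4]].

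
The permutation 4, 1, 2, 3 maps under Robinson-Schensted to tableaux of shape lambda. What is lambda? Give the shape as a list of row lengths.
[3, 1]

Row-insert each entry into an empty tableau.

After inserting 4: P = [[4]].
After inserting 1: P = [[1], [4]].
After inserting 2: P = [[1, 2], [4]].
After inserting 3: P = [[1, 2, 3], [4]].

The final insertion tableau P = [[1, 2, 3], [4]] has shape [3, 1].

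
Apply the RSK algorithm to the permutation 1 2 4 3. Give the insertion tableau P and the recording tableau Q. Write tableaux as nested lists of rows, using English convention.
Insert each entry of the permutation into P by Schensted row insertion, recording in Q the position of each new cell.

Insert 1: appended to row 1. P = [[1]].
Insert 2: appended to row 1. P = [[1, 2]].
Insert 4: appended to row 1. P = [[1, 2, 4]].
Insert 3: 3 bumps 4 from row 1; 4 starts row 2. P = [[1, 2, 3], [4]].

So P = [[1, 2, 3], [4]], Q = [[1, 2, 3], [4]].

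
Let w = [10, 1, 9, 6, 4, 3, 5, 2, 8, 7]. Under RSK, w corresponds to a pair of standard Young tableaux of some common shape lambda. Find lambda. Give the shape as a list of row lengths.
Row-insert each entry into an empty tableau.

After inserting 10: P = [[10]].
After inserting 1: P = [[1], [10]].
After inserting 9: P = [[1, 9], [10]].
After inserting 6: P = [[1, 6], [9], [10]].
After inserting 4: P = [[1, 4], [6], [9], [10]].
After inserting 3: P = [[1, 3], [4], [6], [9], [10]].
After inserting 5: P = [[1, 3, 5], [4], [6], [9], [10]].
After inserting 2: P = [[1, 2, 5], [3], [4], [6], [9], [10]].
After inserting 8: P = [[1, 2, 5, 8], [3], [4], [6], [9], [10]].
After inserting 7: P = [[1, 2, 5, 7], [3, 8], [4], [6], [9], [10]].

The final insertion tableau P = [[1, 2, 5, 7], [3, 8], [4], [6], [9], [10]] has shape [4, 2, 1, 1, 1, 1].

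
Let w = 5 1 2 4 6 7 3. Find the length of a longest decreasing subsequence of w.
3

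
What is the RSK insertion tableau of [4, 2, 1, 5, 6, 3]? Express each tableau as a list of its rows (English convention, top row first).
Insert 4: appended to row 1. P = [[4]].
Insert 2: 2 bumps 4 from row 1; 4 starts row 2. P = [[2], [4]].
Insert 1: 1 bumps 2 from row 1; 2 bumps 4 from row 2; 4 starts row 3. P = [[1], [2], [4]].
Insert 5: appended to row 1. P = [[1, 5], [2], [4]].
Insert 6: appended to row 1. P = [[1, 5, 6], [2], [4]].
Insert 3: 3 bumps 5 from row 1; 5 appends to row 2. P = [[1, 3, 6], [2, 5], [4]].

So P = [[1, 3, 6], [2, 5], [4]].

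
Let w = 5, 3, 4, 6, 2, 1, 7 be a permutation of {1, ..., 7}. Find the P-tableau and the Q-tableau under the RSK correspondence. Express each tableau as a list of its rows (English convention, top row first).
P = [[1, 4, 6, 7], [2], [3], [5]], Q = [[1, 3, 4, 7], [2], [5], [6]]

Insert each entry of the permutation into P by Schensted row insertion, recording in Q the position of each new cell.

Insert 5: appended to row 1. P = [[5]].
Insert 3: 3 bumps 5 from row 1; 5 starts row 2. P = [[3], [5]].
Insert 4: appended to row 1. P = [[3, 4], [5]].
Insert 6: appended to row 1. P = [[3, 4, 6], [5]].
Insert 2: 2 bumps 3 from row 1; 3 bumps 5 from row 2; 5 starts row 3. P = [[2, 4, 6], [3], [5]].
Insert 1: 1 bumps 2 from row 1; 2 bumps 3 from row 2; 3 bumps 5 from row 3; 5 starts row 4. P = [[1, 4, 6], [2], [3], [5]].
Insert 7: appended to row 1. P = [[1, 4, 6, 7], [2], [3], [5]].

So P = [[1, 4, 6, 7], [2], [3], [5]], Q = [[1, 3, 4, 7], [2], [5], [6]].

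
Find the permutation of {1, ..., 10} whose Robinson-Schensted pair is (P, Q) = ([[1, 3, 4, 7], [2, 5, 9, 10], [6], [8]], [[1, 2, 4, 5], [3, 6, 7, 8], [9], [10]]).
2 8 1 9 10 3 6 7 5 4

Reverse the RSK construction: for i from n down to 1, find the cell of Q containing i, remove the entry at that cell from P, and reverse-bump it up through P; the value ejected from row 1 is w(i).

Step i=10: Q has 10 at row 4, column 1; remove 8 from row 4 of P and reverse-bump: 8 enters row 3 and ejects 6; 6 enters row 2 and ejects 5; 5 enters row 1 and ejects 4. So w(10) = 4. P is now [[1, 3, 5, 7], [2, 6, 9, 10], [8]].
Step i=9: Q has 9 at row 3, column 1; remove 8 from row 3 of P and reverse-bump: 8 enters row 2 and ejects 6; 6 enters row 1 and ejects 5. So w(9) = 5. P is now [[1, 3, 6, 7], [2, 8, 9, 10]].
Step i=8: Q has 8 at row 2, column 4; remove 10 from row 2 of P and reverse-bump: 10 enters row 1 and ejects 7. So w(8) = 7. P is now [[1, 3, 6, 10], [2, 8, 9]].
Step i=7: Q has 7 at row 2, column 3; remove 9 from row 2 of P and reverse-bump: 9 enters row 1 and ejects 6. So w(7) = 6. P is now [[1, 3, 9, 10], [2, 8]].
Step i=6: Q has 6 at row 2, column 2; remove 8 from row 2 of P and reverse-bump: 8 enters row 1 and ejects 3. So w(6) = 3. P is now [[1, 8, 9, 10], [2]].
Step i=5: Q has 5 at row 1, column 4; remove that cell from P, ejecting 10. So w(5) = 10. P is now [[1, 8, 9], [2]].
Step i=4: Q has 4 at row 1, column 3; remove that cell from P, ejecting 9. So w(4) = 9. P is now [[1, 8], [2]].
Step i=3: Q has 3 at row 2, column 1; remove 2 from row 2 of P and reverse-bump: 2 enters row 1 and ejects 1. So w(3) = 1. P is now [[2, 8]].
Step i=2: Q has 2 at row 1, column 2; remove that cell from P, ejecting 8. So w(2) = 8. P is now [[2]].
Step i=1: Q has 1 at row 1, column 1; remove that cell from P, ejecting 2. So w(1) = 2. P is now [].

So w = 2 8 1 9 10 3 6 7 5 4.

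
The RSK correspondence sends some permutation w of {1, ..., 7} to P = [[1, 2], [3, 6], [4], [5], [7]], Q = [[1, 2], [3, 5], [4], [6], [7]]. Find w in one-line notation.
5 7 6 1 4 3 2

Reverse RSK: for i = n, n-1, ..., 1, locate i in Q, remove the corresponding corner cell from P, and reverse-bump its entry up through P; the value ejected from row 1 is w(i).

So w = 5 7 6 1 4 3 2.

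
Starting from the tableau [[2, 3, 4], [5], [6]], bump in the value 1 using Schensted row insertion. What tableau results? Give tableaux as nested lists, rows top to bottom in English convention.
In row 1, 1 replaces 2 (the leftmost entry greater than 1); 2 is bumped to row 2. In row 2, 2 replaces 5 (the leftmost entry greater than 2); 5 is bumped to row 3. In row 3, 5 replaces 6 (the leftmost entry greater than 5); 6 is bumped to row 4. 6 starts a new row 4. The new tableau is [[1, 3, 4], [2], [5], [6]].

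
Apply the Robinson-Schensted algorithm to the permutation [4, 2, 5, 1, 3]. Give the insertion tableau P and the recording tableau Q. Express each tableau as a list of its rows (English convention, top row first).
P = [[1, 3], [2, 5], [4]], Q = [[1, 3], [2, 5], [4]]

Insert each entry of the permutation into P by Schensted row insertion, recording in Q the position of each new cell.

Insert 4: appended to row 1. P = [[4]].
Insert 2: 2 bumps 4 from row 1; 4 starts row 2. P = [[2], [4]].
Insert 5: appended to row 1. P = [[2, 5], [4]].
Insert 1: 1 bumps 2 from row 1; 2 bumps 4 from row 2; 4 starts row 3. P = [[1, 5], [2], [4]].
Insert 3: 3 bumps 5 from row 1; 5 appends to row 2. P = [[1, 3], [2, 5], [4]].

So P = [[1, 3], [2, 5], [4]], Q = [[1, 3], [2, 5], [4]].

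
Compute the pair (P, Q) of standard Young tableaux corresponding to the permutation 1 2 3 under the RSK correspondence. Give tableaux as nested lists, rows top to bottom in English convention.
Insert each entry of the permutation into P by Schensted row insertion, recording in Q the position of each new cell.

Insert 1: appended to row 1. P = [[1]].
Insert 2: appended to row 1. P = [[1, 2]].
Insert 3: appended to row 1. P = [[1, 2, 3]].

So P = [[1, 2, 3]], Q = [[1, 2, 3]].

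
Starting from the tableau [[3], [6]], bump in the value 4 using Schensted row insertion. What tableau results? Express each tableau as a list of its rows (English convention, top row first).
4 is larger than every entry of row 1, so it is appended to row 1. The new tableau is [[3, 4], [6]].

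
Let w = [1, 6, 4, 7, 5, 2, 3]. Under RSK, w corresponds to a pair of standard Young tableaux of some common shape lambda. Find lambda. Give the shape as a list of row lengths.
RSK row insertion gives P = [[1, 2, 3], [4, 5], [6, 7]], which has shape [3, 2, 2].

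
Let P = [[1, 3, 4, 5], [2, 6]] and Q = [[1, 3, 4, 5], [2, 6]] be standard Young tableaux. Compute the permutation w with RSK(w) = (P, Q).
2 1 3 4 6 5

Reverse the RSK construction: for i from n down to 1, find the cell of Q containing i, remove the entry at that cell from P, and reverse-bump it up through P; the value ejected from row 1 is w(i).

Step i=6: Q has 6 at row 2, column 2; remove 6 from row 2 of P and reverse-bump: 6 enters row 1 and ejects 5. So w(6) = 5. P is now [[1, 3, 4, 6], [2]].
Step i=5: Q has 5 at row 1, column 4; remove that cell from P, ejecting 6. So w(5) = 6. P is now [[1, 3, 4], [2]].
Step i=4: Q has 4 at row 1, column 3; remove that cell from P, ejecting 4. So w(4) = 4. P is now [[1, 3], [2]].
Step i=3: Q has 3 at row 1, column 2; remove that cell from P, ejecting 3. So w(3) = 3. P is now [[1], [2]].
Step i=2: Q has 2 at row 2, column 1; remove 2 from row 2 of P and reverse-bump: 2 enters row 1 and ejects 1. So w(2) = 1. P is now [[2]].
Step i=1: Q has 1 at row 1, column 1; remove that cell from P, ejecting 2. So w(1) = 2. P is now [].

So w = 2 1 3 4 6 5.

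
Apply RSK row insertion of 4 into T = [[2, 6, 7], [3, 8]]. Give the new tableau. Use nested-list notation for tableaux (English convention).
In row 1, 4 replaces 6 (the leftmost entry greater than 4); 6 is bumped to row 2. In row 2, 6 replaces 8 (the leftmost entry greater than 6); 8 is bumped to row 3. 8 starts a new row 3. The new tableau is [[2, 4, 7], [3, 6], [8]].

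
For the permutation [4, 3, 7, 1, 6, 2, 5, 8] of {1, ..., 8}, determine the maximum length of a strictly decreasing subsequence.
3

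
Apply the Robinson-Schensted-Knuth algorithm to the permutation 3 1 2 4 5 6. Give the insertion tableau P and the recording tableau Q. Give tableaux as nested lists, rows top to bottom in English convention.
P = [[1, 2, 4, 5, 6], [3]], Q = [[1, 3, 4, 5, 6], [2]]

Insert each entry of the permutation into P by Schensted row insertion, recording in Q the position of each new cell.

Insert 3: appended to row 1. P = [[3]].
Insert 1: 1 bumps 3 from row 1; 3 starts row 2. P = [[1], [3]].
Insert 2: appended to row 1. P = [[1, 2], [3]].
Insert 4: appended to row 1. P = [[1, 2, 4], [3]].
Insert 5: appended to row 1. P = [[1, 2, 4, 5], [3]].
Insert 6: appended to row 1. P = [[1, 2, 4, 5, 6], [3]].

So P = [[1, 2, 4, 5, 6], [3]], Q = [[1, 3, 4, 5, 6], [2]].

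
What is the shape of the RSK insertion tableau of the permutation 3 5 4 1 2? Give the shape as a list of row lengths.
[2, 2, 1]

Row-insert each entry into an empty tableau.

After inserting 3: P = [[3]].
After inserting 5: P = [[3, 5]].
After inserting 4: P = [[3, 4], [5]].
After inserting 1: P = [[1, 4], [3], [5]].
After inserting 2: P = [[1, 2], [3, 4], [5]].

The final insertion tableau P = [[1, 2], [3, 4], [5]] has shape [2, 2, 1].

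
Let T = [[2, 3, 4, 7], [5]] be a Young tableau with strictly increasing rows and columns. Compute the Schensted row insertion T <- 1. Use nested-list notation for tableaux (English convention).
[[1, 3, 4, 7], [2], [5]]

In row 1, 1 replaces 2 (the leftmost entry greater than 1); 2 is bumped to row 2. In row 2, 2 replaces 5 (the leftmost entry greater than 2); 5 is bumped to row 3. 5 starts a new row 3. The new tableau is [[1, 3, 4, 7], [2], [5]].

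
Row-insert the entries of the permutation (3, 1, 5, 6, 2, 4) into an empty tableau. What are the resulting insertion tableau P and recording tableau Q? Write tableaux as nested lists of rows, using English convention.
P = [[1, 2, 4], [3, 5, 6]], Q = [[1, 3, 4], [2, 5, 6]]

Insert each entry of the permutation into P by Schensted row insertion, recording in Q the position of each new cell.

Insert 3: appended to row 1. P = [[3]], Q = [[1]].
Insert 1: 1 bumps 3 from row 1; 3 starts row 2. P = [[1], [3]], Q = [[1], [2]].
Insert 5: appended to row 1. P = [[1, 5], [3]], Q = [[1, 3], [2]].
Insert 6: appended to row 1. P = [[1, 5, 6], [3]], Q = [[1, 3, 4], [2]].
Insert 2: 2 bumps 5 from row 1; 5 appends to row 2. P = [[1, 2, 6], [3, 5]], Q = [[1, 3, 4], [2, 5]].
Insert 4: 4 bumps 6 from row 1; 6 appends to row 2. P = [[1, 2, 4], [3, 5, 6]], Q = [[1, 3, 4], [2, 5, 6]].

So P = [[1, 2, 4], [3, 5, 6]], Q = [[1, 3, 4], [2, 5, 6]].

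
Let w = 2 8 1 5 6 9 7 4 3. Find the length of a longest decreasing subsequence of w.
4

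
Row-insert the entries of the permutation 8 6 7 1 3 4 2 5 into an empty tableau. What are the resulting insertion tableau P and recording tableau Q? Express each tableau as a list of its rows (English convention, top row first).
P = [[1, 2, 4, 5], [3, 7], [6], [8]], Q = [[1, 3, 6, 8], [2, 5], [4], [7]]

Insert each entry of the permutation into P by Schensted row insertion, recording in Q the position of each new cell.

Insert 8: appended to row 1. P = [[8]].
Insert 6: 6 bumps 8 from row 1; 8 starts row 2. P = [[6], [8]].
Insert 7: appended to row 1. P = [[6, 7], [8]].
Insert 1: 1 bumps 6 from row 1; 6 bumps 8 from row 2; 8 starts row 3. P = [[1, 7], [6], [8]].
Insert 3: 3 bumps 7 from row 1; 7 appends to row 2. P = [[1, 3], [6, 7], [8]].
Insert 4: appended to row 1. P = [[1, 3, 4], [6, 7], [8]].
Insert 2: 2 bumps 3 from row 1; 3 bumps 6 from row 2; 6 bumps 8 from row 3; 8 starts row 4. P = [[1, 2, 4], [3, 7], [6], [8]].
Insert 5: appended to row 1. P = [[1, 2, 4, 5], [3, 7], [6], [8]].

So P = [[1, 2, 4, 5], [3, 7], [6], [8]], Q = [[1, 3, 6, 8], [2, 5], [4], [7]].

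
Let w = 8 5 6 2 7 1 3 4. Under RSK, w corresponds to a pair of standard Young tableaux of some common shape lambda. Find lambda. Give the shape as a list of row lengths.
RSK row insertion gives P = [[1, 3, 4], [2, 6, 7], [5], [8]], which has shape [3, 3, 1, 1].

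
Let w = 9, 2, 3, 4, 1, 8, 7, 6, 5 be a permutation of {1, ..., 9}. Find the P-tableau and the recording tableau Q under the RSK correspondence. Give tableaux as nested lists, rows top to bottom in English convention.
Insert each entry of the permutation into P by Schensted row insertion, recording in Q the position of each new cell.

Insert 9: appended to row 1. P = [[9]].
Insert 2: 2 bumps 9 from row 1; 9 starts row 2. P = [[2], [9]].
Insert 3: appended to row 1. P = [[2, 3], [9]].
Insert 4: appended to row 1. P = [[2, 3, 4], [9]].
Insert 1: 1 bumps 2 from row 1; 2 bumps 9 from row 2; 9 starts row 3. P = [[1, 3, 4], [2], [9]].
Insert 8: appended to row 1. P = [[1, 3, 4, 8], [2], [9]].
Insert 7: 7 bumps 8 from row 1; 8 appends to row 2. P = [[1, 3, 4, 7], [2, 8], [9]].
Insert 6: 6 bumps 7 from row 1; 7 bumps 8 from row 2; 8 bumps 9 from row 3; 9 starts row 4. P = [[1, 3, 4, 6], [2, 7], [8], [9]].
Insert 5: 5 bumps 6 from row 1; 6 bumps 7 from row 2; 7 bumps 8 from row 3; 8 bumps 9 from row 4; 9 starts row 5. P = [[1, 3, 4, 5], [2, 6], [7], [8], [9]].

So P = [[1, 3, 4, 5], [2, 6], [7], [8], [9]], Q = [[1, 3, 4, 6], [2, 7], [5], [8], [9]].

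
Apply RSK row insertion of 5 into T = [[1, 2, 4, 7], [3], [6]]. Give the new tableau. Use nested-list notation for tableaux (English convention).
In row 1, 5 replaces 7 (the leftmost entry greater than 5); 7 is bumped to row 2. 7 is appended to row 2. The new tableau is [[1, 2, 4, 5], [3, 7], [6]].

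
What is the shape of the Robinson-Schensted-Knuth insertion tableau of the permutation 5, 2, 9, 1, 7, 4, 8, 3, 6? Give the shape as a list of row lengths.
[3, 3, 2, 1]

Row-insert each entry into an empty tableau.

After inserting 5: P = [[5]].
After inserting 2: P = [[2], [5]].
After inserting 9: P = [[2, 9], [5]].
After inserting 1: P = [[1, 9], [2], [5]].
After inserting 7: P = [[1, 7], [2, 9], [5]].
After inserting 4: P = [[1, 4], [2, 7], [5, 9]].
After inserting 8: P = [[1, 4, 8], [2, 7], [5, 9]].
After inserting 3: P = [[1, 3, 8], [2, 4], [5, 7], [9]].
After inserting 6: P = [[1, 3, 6], [2, 4, 8], [5, 7], [9]].

The final insertion tableau P = [[1, 3, 6], [2, 4, 8], [5, 7], [9]] has shape [3, 3, 2, 1].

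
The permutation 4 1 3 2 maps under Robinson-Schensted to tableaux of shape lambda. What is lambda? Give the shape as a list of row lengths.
[2, 1, 1]

Row-insert each entry into an empty tableau.

After inserting 4: P = [[4]].
After inserting 1: P = [[1], [4]].
After inserting 3: P = [[1, 3], [4]].
After inserting 2: P = [[1, 2], [3], [4]].

The final insertion tableau P = [[1, 2], [3], [4]] has shape [2, 1, 1].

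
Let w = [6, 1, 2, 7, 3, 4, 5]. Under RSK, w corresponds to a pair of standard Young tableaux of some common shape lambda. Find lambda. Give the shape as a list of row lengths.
[5, 2]

Row-insert each entry into an empty tableau.

After inserting 6: P = [[6]].
After inserting 1: P = [[1], [6]].
After inserting 2: P = [[1, 2], [6]].
After inserting 7: P = [[1, 2, 7], [6]].
After inserting 3: P = [[1, 2, 3], [6, 7]].
After inserting 4: P = [[1, 2, 3, 4], [6, 7]].
After inserting 5: P = [[1, 2, 3, 4, 5], [6, 7]].

The final insertion tableau P = [[1, 2, 3, 4, 5], [6, 7]] has shape [5, 2].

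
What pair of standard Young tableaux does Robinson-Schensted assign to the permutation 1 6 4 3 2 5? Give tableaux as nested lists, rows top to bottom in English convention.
P = [[1, 2, 5], [3], [4], [6]], Q = [[1, 2, 6], [3], [4], [5]]

Insert each entry of the permutation into P by Schensted row insertion, recording in Q the position of each new cell.

Insert 1: appended to row 1. P = [[1]].
Insert 6: appended to row 1. P = [[1, 6]].
Insert 4: 4 bumps 6 from row 1; 6 starts row 2. P = [[1, 4], [6]].
Insert 3: 3 bumps 4 from row 1; 4 bumps 6 from row 2; 6 starts row 3. P = [[1, 3], [4], [6]].
Insert 2: 2 bumps 3 from row 1; 3 bumps 4 from row 2; 4 bumps 6 from row 3; 6 starts row 4. P = [[1, 2], [3], [4], [6]].
Insert 5: appended to row 1. P = [[1, 2, 5], [3], [4], [6]].

So P = [[1, 2, 5], [3], [4], [6]], Q = [[1, 2, 6], [3], [4], [5]].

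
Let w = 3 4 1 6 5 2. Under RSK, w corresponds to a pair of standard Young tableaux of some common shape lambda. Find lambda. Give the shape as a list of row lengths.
Row-insert each entry into an empty tableau.

After inserting 3: P = [[3]].
After inserting 4: P = [[3, 4]].
After inserting 1: P = [[1, 4], [3]].
After inserting 6: P = [[1, 4, 6], [3]].
After inserting 5: P = [[1, 4, 5], [3, 6]].
After inserting 2: P = [[1, 2, 5], [3, 4], [6]].

The final insertion tableau P = [[1, 2, 5], [3, 4], [6]] has shape [3, 2, 1].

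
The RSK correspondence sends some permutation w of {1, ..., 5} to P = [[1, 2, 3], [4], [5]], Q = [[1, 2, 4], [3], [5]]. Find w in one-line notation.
1 5 2 4 3

Reverse the RSK construction: for i from n down to 1, find the cell of Q containing i, remove the entry at that cell from P, and reverse-bump it up through P; the value ejected from row 1 is w(i).

Step i=5: Q has 5 at row 3, column 1; remove 5 from row 3 of P and reverse-bump: 5 enters row 2 and ejects 4; 4 enters row 1 and ejects 3. So w(5) = 3. P is now [[1, 2, 4], [5]].
Step i=4: Q has 4 at row 1, column 3; remove that cell from P, ejecting 4. So w(4) = 4. P is now [[1, 2], [5]].
Step i=3: Q has 3 at row 2, column 1; remove 5 from row 2 of P and reverse-bump: 5 enters row 1 and ejects 2. So w(3) = 2. P is now [[1, 5]].
Step i=2: Q has 2 at row 1, column 2; remove that cell from P, ejecting 5. So w(2) = 5. P is now [[1]].
Step i=1: Q has 1 at row 1, column 1; remove that cell from P, ejecting 1. So w(1) = 1. P is now [].

So w = 1 5 2 4 3.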